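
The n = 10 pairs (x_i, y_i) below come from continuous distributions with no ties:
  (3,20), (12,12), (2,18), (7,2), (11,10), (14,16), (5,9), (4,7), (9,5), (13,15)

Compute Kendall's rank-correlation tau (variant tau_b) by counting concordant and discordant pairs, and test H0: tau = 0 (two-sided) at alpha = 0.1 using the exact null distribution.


Step 1: Enumerate the 45 unordered pairs (i,j) with i<j and classify each by sign(x_j-x_i) * sign(y_j-y_i).
  (1,2):dx=+9,dy=-8->D; (1,3):dx=-1,dy=-2->C; (1,4):dx=+4,dy=-18->D; (1,5):dx=+8,dy=-10->D
  (1,6):dx=+11,dy=-4->D; (1,7):dx=+2,dy=-11->D; (1,8):dx=+1,dy=-13->D; (1,9):dx=+6,dy=-15->D
  (1,10):dx=+10,dy=-5->D; (2,3):dx=-10,dy=+6->D; (2,4):dx=-5,dy=-10->C; (2,5):dx=-1,dy=-2->C
  (2,6):dx=+2,dy=+4->C; (2,7):dx=-7,dy=-3->C; (2,8):dx=-8,dy=-5->C; (2,9):dx=-3,dy=-7->C
  (2,10):dx=+1,dy=+3->C; (3,4):dx=+5,dy=-16->D; (3,5):dx=+9,dy=-8->D; (3,6):dx=+12,dy=-2->D
  (3,7):dx=+3,dy=-9->D; (3,8):dx=+2,dy=-11->D; (3,9):dx=+7,dy=-13->D; (3,10):dx=+11,dy=-3->D
  (4,5):dx=+4,dy=+8->C; (4,6):dx=+7,dy=+14->C; (4,7):dx=-2,dy=+7->D; (4,8):dx=-3,dy=+5->D
  (4,9):dx=+2,dy=+3->C; (4,10):dx=+6,dy=+13->C; (5,6):dx=+3,dy=+6->C; (5,7):dx=-6,dy=-1->C
  (5,8):dx=-7,dy=-3->C; (5,9):dx=-2,dy=-5->C; (5,10):dx=+2,dy=+5->C; (6,7):dx=-9,dy=-7->C
  (6,8):dx=-10,dy=-9->C; (6,9):dx=-5,dy=-11->C; (6,10):dx=-1,dy=-1->C; (7,8):dx=-1,dy=-2->C
  (7,9):dx=+4,dy=-4->D; (7,10):dx=+8,dy=+6->C; (8,9):dx=+5,dy=-2->D; (8,10):dx=+9,dy=+8->C
  (9,10):dx=+4,dy=+10->C
Step 2: C = 25, D = 20, total pairs = 45.
Step 3: tau = (C - D)/(n(n-1)/2) = (25 - 20)/45 = 0.111111.
Step 4: Exact two-sided p-value (enumerate n! = 3628800 permutations of y under H0): p = 0.727490.
Step 5: alpha = 0.1. fail to reject H0.

tau_b = 0.1111 (C=25, D=20), p = 0.727490, fail to reject H0.


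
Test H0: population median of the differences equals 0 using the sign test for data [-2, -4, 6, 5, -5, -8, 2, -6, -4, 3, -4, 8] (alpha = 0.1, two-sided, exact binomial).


Step 1: Discard zero differences. Original n = 12; n_eff = number of nonzero differences = 12.
Nonzero differences (with sign): -2, -4, +6, +5, -5, -8, +2, -6, -4, +3, -4, +8
Step 2: Count signs: positive = 5, negative = 7.
Step 3: Under H0: P(positive) = 0.5, so the number of positives S ~ Bin(12, 0.5).
Step 4: Two-sided exact p-value = sum of Bin(12,0.5) probabilities at or below the observed probability = 0.774414.
Step 5: alpha = 0.1. fail to reject H0.

n_eff = 12, pos = 5, neg = 7, p = 0.774414, fail to reject H0.


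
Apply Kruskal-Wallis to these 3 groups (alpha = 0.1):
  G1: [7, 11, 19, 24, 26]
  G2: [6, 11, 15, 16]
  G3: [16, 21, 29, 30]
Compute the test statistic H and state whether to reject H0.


Step 1: Combine all N = 13 observations and assign midranks.
sorted (value, group, rank): (6,G2,1), (7,G1,2), (11,G1,3.5), (11,G2,3.5), (15,G2,5), (16,G2,6.5), (16,G3,6.5), (19,G1,8), (21,G3,9), (24,G1,10), (26,G1,11), (29,G3,12), (30,G3,13)
Step 2: Sum ranks within each group.
R_1 = 34.5 (n_1 = 5)
R_2 = 16 (n_2 = 4)
R_3 = 40.5 (n_3 = 4)
Step 3: H = 12/(N(N+1)) * sum(R_i^2/n_i) - 3(N+1)
     = 12/(13*14) * (34.5^2/5 + 16^2/4 + 40.5^2/4) - 3*14
     = 0.065934 * 712.112 - 42
     = 4.952473.
Step 4: Ties present; correction factor C = 1 - 12/(13^3 - 13) = 0.994505. Corrected H = 4.952473 / 0.994505 = 4.979834.
Step 5: Under H0, H ~ chi^2(2); p-value = 0.082917.
Step 6: alpha = 0.1. reject H0.

H = 4.9798, df = 2, p = 0.082917, reject H0.


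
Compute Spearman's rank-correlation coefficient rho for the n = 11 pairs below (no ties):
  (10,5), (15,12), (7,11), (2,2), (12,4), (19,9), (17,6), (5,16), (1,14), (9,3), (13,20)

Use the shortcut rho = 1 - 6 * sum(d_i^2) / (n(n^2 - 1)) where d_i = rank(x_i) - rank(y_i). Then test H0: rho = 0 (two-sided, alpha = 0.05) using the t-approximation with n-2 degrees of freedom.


Step 1: Rank x and y separately (midranks; no ties here).
rank(x): 10->6, 15->9, 7->4, 2->2, 12->7, 19->11, 17->10, 5->3, 1->1, 9->5, 13->8
rank(y): 5->4, 12->8, 11->7, 2->1, 4->3, 9->6, 6->5, 16->10, 14->9, 3->2, 20->11
Step 2: d_i = R_x(i) - R_y(i); compute d_i^2.
  (6-4)^2=4, (9-8)^2=1, (4-7)^2=9, (2-1)^2=1, (7-3)^2=16, (11-6)^2=25, (10-5)^2=25, (3-10)^2=49, (1-9)^2=64, (5-2)^2=9, (8-11)^2=9
sum(d^2) = 212.
Step 3: rho = 1 - 6*212 / (11*(11^2 - 1)) = 1 - 1272/1320 = 0.036364.
Step 4: Under H0, t = rho * sqrt((n-2)/(1-rho^2)) = 0.1092 ~ t(9).
Step 5: Two-sided p-value from the t-distribution with 9 df = 0.915468.
Step 6: alpha = 0.05. fail to reject H0.

rho = 0.0364, p = 0.915468, fail to reject H0 at alpha = 0.05.


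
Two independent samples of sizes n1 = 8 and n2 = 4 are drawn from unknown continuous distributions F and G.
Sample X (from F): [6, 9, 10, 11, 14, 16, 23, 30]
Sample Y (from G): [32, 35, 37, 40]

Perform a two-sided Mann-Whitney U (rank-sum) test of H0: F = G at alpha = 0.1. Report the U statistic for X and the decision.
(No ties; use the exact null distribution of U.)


Step 1: Combine and sort all 12 observations; assign midranks.
sorted (value, group): (6,X), (9,X), (10,X), (11,X), (14,X), (16,X), (23,X), (30,X), (32,Y), (35,Y), (37,Y), (40,Y)
ranks: 6->1, 9->2, 10->3, 11->4, 14->5, 16->6, 23->7, 30->8, 32->9, 35->10, 37->11, 40->12
Step 2: Rank sum for X: R1 = 1 + 2 + 3 + 4 + 5 + 6 + 7 + 8 = 36.
Step 3: U_X = R1 - n1(n1+1)/2 = 36 - 8*9/2 = 36 - 36 = 0.
       U_Y = n1*n2 - U_X = 32 - 0 = 32.
Step 4: No ties, so the exact null distribution of U (based on enumerating the C(12,8) = 495 equally likely rank assignments) gives the two-sided p-value.
Step 5: p-value = 0.004040; compare to alpha = 0.1. reject H0.

U_X = 0, p = 0.004040, reject H0 at alpha = 0.1.


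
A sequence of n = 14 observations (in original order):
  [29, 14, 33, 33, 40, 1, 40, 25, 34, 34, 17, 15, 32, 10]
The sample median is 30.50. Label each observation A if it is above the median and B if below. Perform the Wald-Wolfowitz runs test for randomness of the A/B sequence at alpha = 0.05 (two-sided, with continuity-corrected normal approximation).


Step 1: Compute median = 30.50; label A = above, B = below.
Labels in order: BBAAABABAABBAB  (n_A = 7, n_B = 7)
Step 2: Count runs R = 9.
Step 3: Under H0 (random ordering), E[R] = 2*n_A*n_B/(n_A+n_B) + 1 = 2*7*7/14 + 1 = 8.0000.
        Var[R] = 2*n_A*n_B*(2*n_A*n_B - n_A - n_B) / ((n_A+n_B)^2 * (n_A+n_B-1)) = 8232/2548 = 3.2308.
        SD[R] = 1.7974.
Step 4: Continuity-corrected z = (R - 0.5 - E[R]) / SD[R] = (9 - 0.5 - 8.0000) / 1.7974 = 0.2782.
Step 5: Two-sided p-value via normal approximation = 2*(1 - Phi(|z|)) = 0.780879.
Step 6: alpha = 0.05. fail to reject H0.

R = 9, z = 0.2782, p = 0.780879, fail to reject H0.


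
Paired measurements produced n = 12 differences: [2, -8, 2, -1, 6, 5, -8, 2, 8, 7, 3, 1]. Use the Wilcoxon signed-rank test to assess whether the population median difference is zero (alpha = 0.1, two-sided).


Step 1: Drop any zero differences (none here) and take |d_i|.
|d| = [2, 8, 2, 1, 6, 5, 8, 2, 8, 7, 3, 1]
Step 2: Midrank |d_i| (ties get averaged ranks).
ranks: |2|->4, |8|->11, |2|->4, |1|->1.5, |6|->8, |5|->7, |8|->11, |2|->4, |8|->11, |7|->9, |3|->6, |1|->1.5
Step 3: Attach original signs; sum ranks with positive sign and with negative sign.
W+ = 4 + 4 + 8 + 7 + 4 + 11 + 9 + 6 + 1.5 = 54.5
W- = 11 + 1.5 + 11 = 23.5
(Check: W+ + W- = 78 should equal n(n+1)/2 = 78.)
Step 4: Test statistic W = min(W+, W-) = 23.5.
Step 5: Ties in |d|, so use the tie-corrected normal approximation.
        E[W] = n(n+1)/4 = 12*13/4 = 39.
        Tie groups: |d|=1 (t=2), |d|=2 (t=3), |d|=8 (t=3); sum(t^3 - t) = 54.
        Var[W] = n(n+1)(2n+1)/24 - sum(t^3-t)/48 = 3900/24 - 54/48 = 161.375.
        z = (W - E[W]) / sqrt(Var[W]) = (23.5 - 39) / 12.7033 = -1.2202.
        Two-sided p = 2*Phi(z) = 0.222408.
Step 6: alpha = 0.1. fail to reject H0.

W+ = 54.5, W- = 23.5, W = min = 23.5, p = 0.222408, fail to reject H0.


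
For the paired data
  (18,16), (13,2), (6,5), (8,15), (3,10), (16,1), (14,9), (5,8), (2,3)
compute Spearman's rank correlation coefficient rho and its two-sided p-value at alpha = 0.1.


Step 1: Rank x and y separately (midranks; no ties here).
rank(x): 18->9, 13->6, 6->4, 8->5, 3->2, 16->8, 14->7, 5->3, 2->1
rank(y): 16->9, 2->2, 5->4, 15->8, 10->7, 1->1, 9->6, 8->5, 3->3
Step 2: d_i = R_x(i) - R_y(i); compute d_i^2.
  (9-9)^2=0, (6-2)^2=16, (4-4)^2=0, (5-8)^2=9, (2-7)^2=25, (8-1)^2=49, (7-6)^2=1, (3-5)^2=4, (1-3)^2=4
sum(d^2) = 108.
Step 3: rho = 1 - 6*108 / (9*(9^2 - 1)) = 1 - 648/720 = 0.100000.
Step 4: Under H0, t = rho * sqrt((n-2)/(1-rho^2)) = 0.2659 ~ t(7).
Step 5: Two-sided p-value from the t-distribution with 7 df = 0.797972.
Step 6: alpha = 0.1. fail to reject H0.

rho = 0.1000, p = 0.797972, fail to reject H0 at alpha = 0.1.


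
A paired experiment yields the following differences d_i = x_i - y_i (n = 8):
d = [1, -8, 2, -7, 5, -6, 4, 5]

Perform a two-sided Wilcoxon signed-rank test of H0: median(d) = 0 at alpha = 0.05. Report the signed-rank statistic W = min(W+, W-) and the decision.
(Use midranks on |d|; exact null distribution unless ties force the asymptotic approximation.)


Step 1: Drop any zero differences (none here) and take |d_i|.
|d| = [1, 8, 2, 7, 5, 6, 4, 5]
Step 2: Midrank |d_i| (ties get averaged ranks).
ranks: |1|->1, |8|->8, |2|->2, |7|->7, |5|->4.5, |6|->6, |4|->3, |5|->4.5
Step 3: Attach original signs; sum ranks with positive sign and with negative sign.
W+ = 1 + 2 + 4.5 + 3 + 4.5 = 15
W- = 8 + 7 + 6 = 21
(Check: W+ + W- = 36 should equal n(n+1)/2 = 36.)
Step 4: Test statistic W = min(W+, W-) = 15.
Step 5: Ties in |d|, so use the tie-corrected normal approximation.
        E[W] = n(n+1)/4 = 8*9/4 = 18.
        Tie groups: |d|=5 (t=2); sum(t^3 - t) = 6.
        Var[W] = n(n+1)(2n+1)/24 - sum(t^3-t)/48 = 1224/24 - 6/48 = 50.875.
        z = (W - E[W]) / sqrt(Var[W]) = (15 - 18) / 7.1327 = -0.4206.
        Two-sided p = 2*Phi(z) = 0.674047.
Step 6: alpha = 0.05. fail to reject H0.

W+ = 15, W- = 21, W = min = 15, p = 0.674047, fail to reject H0.


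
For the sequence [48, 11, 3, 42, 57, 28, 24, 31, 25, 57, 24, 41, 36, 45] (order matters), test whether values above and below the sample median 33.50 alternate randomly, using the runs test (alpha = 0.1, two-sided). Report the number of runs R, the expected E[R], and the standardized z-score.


Step 1: Compute median = 33.50; label A = above, B = below.
Labels in order: ABBAABBBBABAAA  (n_A = 7, n_B = 7)
Step 2: Count runs R = 7.
Step 3: Under H0 (random ordering), E[R] = 2*n_A*n_B/(n_A+n_B) + 1 = 2*7*7/14 + 1 = 8.0000.
        Var[R] = 2*n_A*n_B*(2*n_A*n_B - n_A - n_B) / ((n_A+n_B)^2 * (n_A+n_B-1)) = 8232/2548 = 3.2308.
        SD[R] = 1.7974.
Step 4: Continuity-corrected z = (R + 0.5 - E[R]) / SD[R] = (7 + 0.5 - 8.0000) / 1.7974 = -0.2782.
Step 5: Two-sided p-value via normal approximation = 2*(1 - Phi(|z|)) = 0.780879.
Step 6: alpha = 0.1. fail to reject H0.

R = 7, z = -0.2782, p = 0.780879, fail to reject H0.


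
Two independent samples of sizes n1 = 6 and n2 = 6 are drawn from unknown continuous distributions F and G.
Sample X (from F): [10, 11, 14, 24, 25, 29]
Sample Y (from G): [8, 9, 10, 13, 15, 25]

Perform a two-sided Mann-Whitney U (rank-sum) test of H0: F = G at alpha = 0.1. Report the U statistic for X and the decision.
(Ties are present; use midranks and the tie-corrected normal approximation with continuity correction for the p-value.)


Step 1: Combine and sort all 12 observations; assign midranks.
sorted (value, group): (8,Y), (9,Y), (10,X), (10,Y), (11,X), (13,Y), (14,X), (15,Y), (24,X), (25,X), (25,Y), (29,X)
ranks: 8->1, 9->2, 10->3.5, 10->3.5, 11->5, 13->6, 14->7, 15->8, 24->9, 25->10.5, 25->10.5, 29->12
Step 2: Rank sum for X: R1 = 3.5 + 5 + 7 + 9 + 10.5 + 12 = 47.
Step 3: U_X = R1 - n1(n1+1)/2 = 47 - 6*7/2 = 47 - 21 = 26.
       U_Y = n1*n2 - U_X = 36 - 26 = 10.
Step 4: Ties are present, so use the tie-corrected normal approximation (with continuity correction) for the p-value.
Step 5: p-value = 0.228133; compare to alpha = 0.1. fail to reject H0.

U_X = 26, p = 0.228133, fail to reject H0 at alpha = 0.1.


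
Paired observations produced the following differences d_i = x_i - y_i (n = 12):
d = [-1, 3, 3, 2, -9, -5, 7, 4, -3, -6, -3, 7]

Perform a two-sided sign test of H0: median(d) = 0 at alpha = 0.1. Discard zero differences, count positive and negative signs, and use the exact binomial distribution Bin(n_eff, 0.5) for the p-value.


Step 1: Discard zero differences. Original n = 12; n_eff = number of nonzero differences = 12.
Nonzero differences (with sign): -1, +3, +3, +2, -9, -5, +7, +4, -3, -6, -3, +7
Step 2: Count signs: positive = 6, negative = 6.
Step 3: Under H0: P(positive) = 0.5, so the number of positives S ~ Bin(12, 0.5).
Step 4: Two-sided exact p-value = sum of Bin(12,0.5) probabilities at or below the observed probability = 1.000000.
Step 5: alpha = 0.1. fail to reject H0.

n_eff = 12, pos = 6, neg = 6, p = 1.000000, fail to reject H0.


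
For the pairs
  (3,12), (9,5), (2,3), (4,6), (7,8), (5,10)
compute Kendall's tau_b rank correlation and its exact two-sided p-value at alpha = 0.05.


Step 1: Enumerate the 15 unordered pairs (i,j) with i<j and classify each by sign(x_j-x_i) * sign(y_j-y_i).
  (1,2):dx=+6,dy=-7->D; (1,3):dx=-1,dy=-9->C; (1,4):dx=+1,dy=-6->D; (1,5):dx=+4,dy=-4->D
  (1,6):dx=+2,dy=-2->D; (2,3):dx=-7,dy=-2->C; (2,4):dx=-5,dy=+1->D; (2,5):dx=-2,dy=+3->D
  (2,6):dx=-4,dy=+5->D; (3,4):dx=+2,dy=+3->C; (3,5):dx=+5,dy=+5->C; (3,6):dx=+3,dy=+7->C
  (4,5):dx=+3,dy=+2->C; (4,6):dx=+1,dy=+4->C; (5,6):dx=-2,dy=+2->D
Step 2: C = 7, D = 8, total pairs = 15.
Step 3: tau = (C - D)/(n(n-1)/2) = (7 - 8)/15 = -0.066667.
Step 4: Exact two-sided p-value (enumerate n! = 720 permutations of y under H0): p = 1.000000.
Step 5: alpha = 0.05. fail to reject H0.

tau_b = -0.0667 (C=7, D=8), p = 1.000000, fail to reject H0.


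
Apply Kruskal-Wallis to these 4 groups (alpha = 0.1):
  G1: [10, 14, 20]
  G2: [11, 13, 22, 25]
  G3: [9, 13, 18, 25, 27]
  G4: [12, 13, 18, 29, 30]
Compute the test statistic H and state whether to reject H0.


Step 1: Combine all N = 17 observations and assign midranks.
sorted (value, group, rank): (9,G3,1), (10,G1,2), (11,G2,3), (12,G4,4), (13,G2,6), (13,G3,6), (13,G4,6), (14,G1,8), (18,G3,9.5), (18,G4,9.5), (20,G1,11), (22,G2,12), (25,G2,13.5), (25,G3,13.5), (27,G3,15), (29,G4,16), (30,G4,17)
Step 2: Sum ranks within each group.
R_1 = 21 (n_1 = 3)
R_2 = 34.5 (n_2 = 4)
R_3 = 45 (n_3 = 5)
R_4 = 52.5 (n_4 = 5)
Step 3: H = 12/(N(N+1)) * sum(R_i^2/n_i) - 3(N+1)
     = 12/(17*18) * (21^2/3 + 34.5^2/4 + 45^2/5 + 52.5^2/5) - 3*18
     = 0.039216 * 1400.81 - 54
     = 0.933824.
Step 4: Ties present; correction factor C = 1 - 36/(17^3 - 17) = 0.992647. Corrected H = 0.933824 / 0.992647 = 0.940741.
Step 5: Under H0, H ~ chi^2(3); p-value = 0.815587.
Step 6: alpha = 0.1. fail to reject H0.

H = 0.9407, df = 3, p = 0.815587, fail to reject H0.


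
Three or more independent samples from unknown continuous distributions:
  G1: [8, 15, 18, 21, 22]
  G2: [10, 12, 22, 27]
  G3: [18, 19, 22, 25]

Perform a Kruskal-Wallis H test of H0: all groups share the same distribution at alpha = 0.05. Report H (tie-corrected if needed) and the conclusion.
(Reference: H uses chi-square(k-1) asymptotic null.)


Step 1: Combine all N = 13 observations and assign midranks.
sorted (value, group, rank): (8,G1,1), (10,G2,2), (12,G2,3), (15,G1,4), (18,G1,5.5), (18,G3,5.5), (19,G3,7), (21,G1,8), (22,G1,10), (22,G2,10), (22,G3,10), (25,G3,12), (27,G2,13)
Step 2: Sum ranks within each group.
R_1 = 28.5 (n_1 = 5)
R_2 = 28 (n_2 = 4)
R_3 = 34.5 (n_3 = 4)
Step 3: H = 12/(N(N+1)) * sum(R_i^2/n_i) - 3(N+1)
     = 12/(13*14) * (28.5^2/5 + 28^2/4 + 34.5^2/4) - 3*14
     = 0.065934 * 656.013 - 42
     = 1.253571.
Step 4: Ties present; correction factor C = 1 - 30/(13^3 - 13) = 0.986264. Corrected H = 1.253571 / 0.986264 = 1.271031.
Step 5: Under H0, H ~ chi^2(2); p-value = 0.529662.
Step 6: alpha = 0.05. fail to reject H0.

H = 1.2710, df = 2, p = 0.529662, fail to reject H0.


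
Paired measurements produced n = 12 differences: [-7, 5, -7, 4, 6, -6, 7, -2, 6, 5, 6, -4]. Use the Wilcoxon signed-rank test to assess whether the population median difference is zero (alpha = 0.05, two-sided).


Step 1: Drop any zero differences (none here) and take |d_i|.
|d| = [7, 5, 7, 4, 6, 6, 7, 2, 6, 5, 6, 4]
Step 2: Midrank |d_i| (ties get averaged ranks).
ranks: |7|->11, |5|->4.5, |7|->11, |4|->2.5, |6|->7.5, |6|->7.5, |7|->11, |2|->1, |6|->7.5, |5|->4.5, |6|->7.5, |4|->2.5
Step 3: Attach original signs; sum ranks with positive sign and with negative sign.
W+ = 4.5 + 2.5 + 7.5 + 11 + 7.5 + 4.5 + 7.5 = 45
W- = 11 + 11 + 7.5 + 1 + 2.5 = 33
(Check: W+ + W- = 78 should equal n(n+1)/2 = 78.)
Step 4: Test statistic W = min(W+, W-) = 33.
Step 5: Ties in |d|, so use the tie-corrected normal approximation.
        E[W] = n(n+1)/4 = 12*13/4 = 39.
        Tie groups: |d|=4 (t=2), |d|=5 (t=2), |d|=6 (t=4), |d|=7 (t=3); sum(t^3 - t) = 96.
        Var[W] = n(n+1)(2n+1)/24 - sum(t^3-t)/48 = 3900/24 - 96/48 = 160.5.
        z = (W - E[W]) / sqrt(Var[W]) = (33 - 39) / 12.6689 = -0.4736.
        Two-sided p = 2*Phi(z) = 0.635784.
Step 6: alpha = 0.05. fail to reject H0.

W+ = 45, W- = 33, W = min = 33, p = 0.635784, fail to reject H0.


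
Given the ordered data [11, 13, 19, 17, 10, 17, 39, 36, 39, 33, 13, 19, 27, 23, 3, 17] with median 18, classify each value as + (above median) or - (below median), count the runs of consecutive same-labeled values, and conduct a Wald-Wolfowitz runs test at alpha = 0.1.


Step 1: Compute median = 18; label A = above, B = below.
Labels in order: BBABBBAAAABAAABB  (n_A = 8, n_B = 8)
Step 2: Count runs R = 7.
Step 3: Under H0 (random ordering), E[R] = 2*n_A*n_B/(n_A+n_B) + 1 = 2*8*8/16 + 1 = 9.0000.
        Var[R] = 2*n_A*n_B*(2*n_A*n_B - n_A - n_B) / ((n_A+n_B)^2 * (n_A+n_B-1)) = 14336/3840 = 3.7333.
        SD[R] = 1.9322.
Step 4: Continuity-corrected z = (R + 0.5 - E[R]) / SD[R] = (7 + 0.5 - 9.0000) / 1.9322 = -0.7763.
Step 5: Two-sided p-value via normal approximation = 2*(1 - Phi(|z|)) = 0.437558.
Step 6: alpha = 0.1. fail to reject H0.

R = 7, z = -0.7763, p = 0.437558, fail to reject H0.


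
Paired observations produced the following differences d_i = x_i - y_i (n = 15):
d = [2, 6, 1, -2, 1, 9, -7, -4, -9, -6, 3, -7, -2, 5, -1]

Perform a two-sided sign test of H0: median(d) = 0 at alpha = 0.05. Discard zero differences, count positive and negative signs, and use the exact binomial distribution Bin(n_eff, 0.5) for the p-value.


Step 1: Discard zero differences. Original n = 15; n_eff = number of nonzero differences = 15.
Nonzero differences (with sign): +2, +6, +1, -2, +1, +9, -7, -4, -9, -6, +3, -7, -2, +5, -1
Step 2: Count signs: positive = 7, negative = 8.
Step 3: Under H0: P(positive) = 0.5, so the number of positives S ~ Bin(15, 0.5).
Step 4: Two-sided exact p-value = sum of Bin(15,0.5) probabilities at or below the observed probability = 1.000000.
Step 5: alpha = 0.05. fail to reject H0.

n_eff = 15, pos = 7, neg = 8, p = 1.000000, fail to reject H0.


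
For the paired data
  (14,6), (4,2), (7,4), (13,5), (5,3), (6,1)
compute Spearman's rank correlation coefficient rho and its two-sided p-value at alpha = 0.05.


Step 1: Rank x and y separately (midranks; no ties here).
rank(x): 14->6, 4->1, 7->4, 13->5, 5->2, 6->3
rank(y): 6->6, 2->2, 4->4, 5->5, 3->3, 1->1
Step 2: d_i = R_x(i) - R_y(i); compute d_i^2.
  (6-6)^2=0, (1-2)^2=1, (4-4)^2=0, (5-5)^2=0, (2-3)^2=1, (3-1)^2=4
sum(d^2) = 6.
Step 3: rho = 1 - 6*6 / (6*(6^2 - 1)) = 1 - 36/210 = 0.828571.
Step 4: Under H0, t = rho * sqrt((n-2)/(1-rho^2)) = 2.9598 ~ t(4).
Step 5: Two-sided p-value from the t-distribution with 4 df = 0.041563.
Step 6: alpha = 0.05. reject H0.

rho = 0.8286, p = 0.041563, reject H0 at alpha = 0.05.


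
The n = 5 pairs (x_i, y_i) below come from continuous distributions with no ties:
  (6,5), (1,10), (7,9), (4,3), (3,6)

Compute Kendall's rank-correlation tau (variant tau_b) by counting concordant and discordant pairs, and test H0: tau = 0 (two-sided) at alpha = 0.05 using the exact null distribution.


Step 1: Enumerate the 10 unordered pairs (i,j) with i<j and classify each by sign(x_j-x_i) * sign(y_j-y_i).
  (1,2):dx=-5,dy=+5->D; (1,3):dx=+1,dy=+4->C; (1,4):dx=-2,dy=-2->C; (1,5):dx=-3,dy=+1->D
  (2,3):dx=+6,dy=-1->D; (2,4):dx=+3,dy=-7->D; (2,5):dx=+2,dy=-4->D; (3,4):dx=-3,dy=-6->C
  (3,5):dx=-4,dy=-3->C; (4,5):dx=-1,dy=+3->D
Step 2: C = 4, D = 6, total pairs = 10.
Step 3: tau = (C - D)/(n(n-1)/2) = (4 - 6)/10 = -0.200000.
Step 4: Exact two-sided p-value (enumerate n! = 120 permutations of y under H0): p = 0.816667.
Step 5: alpha = 0.05. fail to reject H0.

tau_b = -0.2000 (C=4, D=6), p = 0.816667, fail to reject H0.


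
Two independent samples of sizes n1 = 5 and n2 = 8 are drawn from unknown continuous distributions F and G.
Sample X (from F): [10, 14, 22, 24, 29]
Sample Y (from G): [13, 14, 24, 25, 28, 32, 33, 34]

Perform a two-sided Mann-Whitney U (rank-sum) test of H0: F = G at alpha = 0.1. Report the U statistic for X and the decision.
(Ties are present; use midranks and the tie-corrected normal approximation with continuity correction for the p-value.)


Step 1: Combine and sort all 13 observations; assign midranks.
sorted (value, group): (10,X), (13,Y), (14,X), (14,Y), (22,X), (24,X), (24,Y), (25,Y), (28,Y), (29,X), (32,Y), (33,Y), (34,Y)
ranks: 10->1, 13->2, 14->3.5, 14->3.5, 22->5, 24->6.5, 24->6.5, 25->8, 28->9, 29->10, 32->11, 33->12, 34->13
Step 2: Rank sum for X: R1 = 1 + 3.5 + 5 + 6.5 + 10 = 26.
Step 3: U_X = R1 - n1(n1+1)/2 = 26 - 5*6/2 = 26 - 15 = 11.
       U_Y = n1*n2 - U_X = 40 - 11 = 29.
Step 4: Ties are present, so use the tie-corrected normal approximation (with continuity correction) for the p-value.
Step 5: p-value = 0.212139; compare to alpha = 0.1. fail to reject H0.

U_X = 11, p = 0.212139, fail to reject H0 at alpha = 0.1.


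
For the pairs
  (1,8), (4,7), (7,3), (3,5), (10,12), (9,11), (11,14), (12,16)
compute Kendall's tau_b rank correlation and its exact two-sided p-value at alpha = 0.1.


Step 1: Enumerate the 28 unordered pairs (i,j) with i<j and classify each by sign(x_j-x_i) * sign(y_j-y_i).
  (1,2):dx=+3,dy=-1->D; (1,3):dx=+6,dy=-5->D; (1,4):dx=+2,dy=-3->D; (1,5):dx=+9,dy=+4->C
  (1,6):dx=+8,dy=+3->C; (1,7):dx=+10,dy=+6->C; (1,8):dx=+11,dy=+8->C; (2,3):dx=+3,dy=-4->D
  (2,4):dx=-1,dy=-2->C; (2,5):dx=+6,dy=+5->C; (2,6):dx=+5,dy=+4->C; (2,7):dx=+7,dy=+7->C
  (2,8):dx=+8,dy=+9->C; (3,4):dx=-4,dy=+2->D; (3,5):dx=+3,dy=+9->C; (3,6):dx=+2,dy=+8->C
  (3,7):dx=+4,dy=+11->C; (3,8):dx=+5,dy=+13->C; (4,5):dx=+7,dy=+7->C; (4,6):dx=+6,dy=+6->C
  (4,7):dx=+8,dy=+9->C; (4,8):dx=+9,dy=+11->C; (5,6):dx=-1,dy=-1->C; (5,7):dx=+1,dy=+2->C
  (5,8):dx=+2,dy=+4->C; (6,7):dx=+2,dy=+3->C; (6,8):dx=+3,dy=+5->C; (7,8):dx=+1,dy=+2->C
Step 2: C = 23, D = 5, total pairs = 28.
Step 3: tau = (C - D)/(n(n-1)/2) = (23 - 5)/28 = 0.642857.
Step 4: Exact two-sided p-value (enumerate n! = 40320 permutations of y under H0): p = 0.031151.
Step 5: alpha = 0.1. reject H0.

tau_b = 0.6429 (C=23, D=5), p = 0.031151, reject H0.


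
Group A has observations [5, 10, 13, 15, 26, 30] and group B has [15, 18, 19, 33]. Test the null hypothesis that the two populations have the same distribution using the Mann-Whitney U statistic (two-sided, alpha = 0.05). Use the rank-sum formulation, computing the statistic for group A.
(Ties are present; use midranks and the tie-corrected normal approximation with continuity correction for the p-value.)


Step 1: Combine and sort all 10 observations; assign midranks.
sorted (value, group): (5,X), (10,X), (13,X), (15,X), (15,Y), (18,Y), (19,Y), (26,X), (30,X), (33,Y)
ranks: 5->1, 10->2, 13->3, 15->4.5, 15->4.5, 18->6, 19->7, 26->8, 30->9, 33->10
Step 2: Rank sum for X: R1 = 1 + 2 + 3 + 4.5 + 8 + 9 = 27.5.
Step 3: U_X = R1 - n1(n1+1)/2 = 27.5 - 6*7/2 = 27.5 - 21 = 6.5.
       U_Y = n1*n2 - U_X = 24 - 6.5 = 17.5.
Step 4: Ties are present, so use the tie-corrected normal approximation (with continuity correction) for the p-value.
Step 5: p-value = 0.284958; compare to alpha = 0.05. fail to reject H0.

U_X = 6.5, p = 0.284958, fail to reject H0 at alpha = 0.05.


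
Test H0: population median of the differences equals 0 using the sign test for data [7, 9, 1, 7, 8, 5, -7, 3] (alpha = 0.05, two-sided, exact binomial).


Step 1: Discard zero differences. Original n = 8; n_eff = number of nonzero differences = 8.
Nonzero differences (with sign): +7, +9, +1, +7, +8, +5, -7, +3
Step 2: Count signs: positive = 7, negative = 1.
Step 3: Under H0: P(positive) = 0.5, so the number of positives S ~ Bin(8, 0.5).
Step 4: Two-sided exact p-value = sum of Bin(8,0.5) probabilities at or below the observed probability = 0.070312.
Step 5: alpha = 0.05. fail to reject H0.

n_eff = 8, pos = 7, neg = 1, p = 0.070312, fail to reject H0.


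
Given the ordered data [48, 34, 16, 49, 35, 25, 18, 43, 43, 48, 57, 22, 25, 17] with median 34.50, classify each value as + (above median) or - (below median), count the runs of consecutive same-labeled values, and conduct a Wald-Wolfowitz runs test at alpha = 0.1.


Step 1: Compute median = 34.50; label A = above, B = below.
Labels in order: ABBAABBAAAABBB  (n_A = 7, n_B = 7)
Step 2: Count runs R = 6.
Step 3: Under H0 (random ordering), E[R] = 2*n_A*n_B/(n_A+n_B) + 1 = 2*7*7/14 + 1 = 8.0000.
        Var[R] = 2*n_A*n_B*(2*n_A*n_B - n_A - n_B) / ((n_A+n_B)^2 * (n_A+n_B-1)) = 8232/2548 = 3.2308.
        SD[R] = 1.7974.
Step 4: Continuity-corrected z = (R + 0.5 - E[R]) / SD[R] = (6 + 0.5 - 8.0000) / 1.7974 = -0.8345.
Step 5: Two-sided p-value via normal approximation = 2*(1 - Phi(|z|)) = 0.403986.
Step 6: alpha = 0.1. fail to reject H0.

R = 6, z = -0.8345, p = 0.403986, fail to reject H0.


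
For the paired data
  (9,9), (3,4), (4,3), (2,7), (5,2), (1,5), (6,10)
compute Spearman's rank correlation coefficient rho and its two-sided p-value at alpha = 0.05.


Step 1: Rank x and y separately (midranks; no ties here).
rank(x): 9->7, 3->3, 4->4, 2->2, 5->5, 1->1, 6->6
rank(y): 9->6, 4->3, 3->2, 7->5, 2->1, 5->4, 10->7
Step 2: d_i = R_x(i) - R_y(i); compute d_i^2.
  (7-6)^2=1, (3-3)^2=0, (4-2)^2=4, (2-5)^2=9, (5-1)^2=16, (1-4)^2=9, (6-7)^2=1
sum(d^2) = 40.
Step 3: rho = 1 - 6*40 / (7*(7^2 - 1)) = 1 - 240/336 = 0.285714.
Step 4: Under H0, t = rho * sqrt((n-2)/(1-rho^2)) = 0.6667 ~ t(5).
Step 5: Two-sided p-value from the t-distribution with 5 df = 0.534509.
Step 6: alpha = 0.05. fail to reject H0.

rho = 0.2857, p = 0.534509, fail to reject H0 at alpha = 0.05.


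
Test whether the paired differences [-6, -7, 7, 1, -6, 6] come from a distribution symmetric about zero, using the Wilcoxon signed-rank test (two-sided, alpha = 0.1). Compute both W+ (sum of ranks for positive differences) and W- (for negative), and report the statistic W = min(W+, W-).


Step 1: Drop any zero differences (none here) and take |d_i|.
|d| = [6, 7, 7, 1, 6, 6]
Step 2: Midrank |d_i| (ties get averaged ranks).
ranks: |6|->3, |7|->5.5, |7|->5.5, |1|->1, |6|->3, |6|->3
Step 3: Attach original signs; sum ranks with positive sign and with negative sign.
W+ = 5.5 + 1 + 3 = 9.5
W- = 3 + 5.5 + 3 = 11.5
(Check: W+ + W- = 21 should equal n(n+1)/2 = 21.)
Step 4: Test statistic W = min(W+, W-) = 9.5.
Step 5: Ties in |d|, so use the tie-corrected normal approximation.
        E[W] = n(n+1)/4 = 6*7/4 = 10.5.
        Tie groups: |d|=6 (t=3), |d|=7 (t=2); sum(t^3 - t) = 30.
        Var[W] = n(n+1)(2n+1)/24 - sum(t^3-t)/48 = 546/24 - 30/48 = 22.125.
        z = (W - E[W]) / sqrt(Var[W]) = (9.5 - 10.5) / 4.7037 = -0.2126.
        Two-sided p = 2*Phi(z) = 0.831641.
Step 6: alpha = 0.1. fail to reject H0.

W+ = 9.5, W- = 11.5, W = min = 9.5, p = 0.831641, fail to reject H0.


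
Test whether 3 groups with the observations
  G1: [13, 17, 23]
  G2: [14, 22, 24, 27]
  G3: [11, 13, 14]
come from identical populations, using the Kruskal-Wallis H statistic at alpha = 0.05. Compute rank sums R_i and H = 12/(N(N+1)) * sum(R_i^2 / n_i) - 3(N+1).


Step 1: Combine all N = 10 observations and assign midranks.
sorted (value, group, rank): (11,G3,1), (13,G1,2.5), (13,G3,2.5), (14,G2,4.5), (14,G3,4.5), (17,G1,6), (22,G2,7), (23,G1,8), (24,G2,9), (27,G2,10)
Step 2: Sum ranks within each group.
R_1 = 16.5 (n_1 = 3)
R_2 = 30.5 (n_2 = 4)
R_3 = 8 (n_3 = 3)
Step 3: H = 12/(N(N+1)) * sum(R_i^2/n_i) - 3(N+1)
     = 12/(10*11) * (16.5^2/3 + 30.5^2/4 + 8^2/3) - 3*11
     = 0.109091 * 344.646 - 33
     = 4.597727.
Step 4: Ties present; correction factor C = 1 - 12/(10^3 - 10) = 0.987879. Corrected H = 4.597727 / 0.987879 = 4.654141.
Step 5: Under H0, H ~ chi^2(2); p-value = 0.097581.
Step 6: alpha = 0.05. fail to reject H0.

H = 4.6541, df = 2, p = 0.097581, fail to reject H0.


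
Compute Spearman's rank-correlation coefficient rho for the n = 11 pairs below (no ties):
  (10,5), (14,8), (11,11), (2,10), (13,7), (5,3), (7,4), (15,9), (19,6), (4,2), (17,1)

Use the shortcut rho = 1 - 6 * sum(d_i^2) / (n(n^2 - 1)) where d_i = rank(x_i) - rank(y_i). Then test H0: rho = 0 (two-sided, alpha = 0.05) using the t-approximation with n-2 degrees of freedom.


Step 1: Rank x and y separately (midranks; no ties here).
rank(x): 10->5, 14->8, 11->6, 2->1, 13->7, 5->3, 7->4, 15->9, 19->11, 4->2, 17->10
rank(y): 5->5, 8->8, 11->11, 10->10, 7->7, 3->3, 4->4, 9->9, 6->6, 2->2, 1->1
Step 2: d_i = R_x(i) - R_y(i); compute d_i^2.
  (5-5)^2=0, (8-8)^2=0, (6-11)^2=25, (1-10)^2=81, (7-7)^2=0, (3-3)^2=0, (4-4)^2=0, (9-9)^2=0, (11-6)^2=25, (2-2)^2=0, (10-1)^2=81
sum(d^2) = 212.
Step 3: rho = 1 - 6*212 / (11*(11^2 - 1)) = 1 - 1272/1320 = 0.036364.
Step 4: Under H0, t = rho * sqrt((n-2)/(1-rho^2)) = 0.1092 ~ t(9).
Step 5: Two-sided p-value from the t-distribution with 9 df = 0.915468.
Step 6: alpha = 0.05. fail to reject H0.

rho = 0.0364, p = 0.915468, fail to reject H0 at alpha = 0.05.


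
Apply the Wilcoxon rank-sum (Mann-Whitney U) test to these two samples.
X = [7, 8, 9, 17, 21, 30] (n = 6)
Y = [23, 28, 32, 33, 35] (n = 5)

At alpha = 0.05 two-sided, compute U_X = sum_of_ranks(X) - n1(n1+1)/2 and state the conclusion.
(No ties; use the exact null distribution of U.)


Step 1: Combine and sort all 11 observations; assign midranks.
sorted (value, group): (7,X), (8,X), (9,X), (17,X), (21,X), (23,Y), (28,Y), (30,X), (32,Y), (33,Y), (35,Y)
ranks: 7->1, 8->2, 9->3, 17->4, 21->5, 23->6, 28->7, 30->8, 32->9, 33->10, 35->11
Step 2: Rank sum for X: R1 = 1 + 2 + 3 + 4 + 5 + 8 = 23.
Step 3: U_X = R1 - n1(n1+1)/2 = 23 - 6*7/2 = 23 - 21 = 2.
       U_Y = n1*n2 - U_X = 30 - 2 = 28.
Step 4: No ties, so the exact null distribution of U (based on enumerating the C(11,6) = 462 equally likely rank assignments) gives the two-sided p-value.
Step 5: p-value = 0.017316; compare to alpha = 0.05. reject H0.

U_X = 2, p = 0.017316, reject H0 at alpha = 0.05.


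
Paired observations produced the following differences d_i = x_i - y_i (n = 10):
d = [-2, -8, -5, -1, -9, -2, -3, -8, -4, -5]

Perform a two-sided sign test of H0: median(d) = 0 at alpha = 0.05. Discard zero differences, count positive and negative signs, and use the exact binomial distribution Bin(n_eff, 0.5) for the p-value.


Step 1: Discard zero differences. Original n = 10; n_eff = number of nonzero differences = 10.
Nonzero differences (with sign): -2, -8, -5, -1, -9, -2, -3, -8, -4, -5
Step 2: Count signs: positive = 0, negative = 10.
Step 3: Under H0: P(positive) = 0.5, so the number of positives S ~ Bin(10, 0.5).
Step 4: Two-sided exact p-value = sum of Bin(10,0.5) probabilities at or below the observed probability = 0.001953.
Step 5: alpha = 0.05. reject H0.

n_eff = 10, pos = 0, neg = 10, p = 0.001953, reject H0.


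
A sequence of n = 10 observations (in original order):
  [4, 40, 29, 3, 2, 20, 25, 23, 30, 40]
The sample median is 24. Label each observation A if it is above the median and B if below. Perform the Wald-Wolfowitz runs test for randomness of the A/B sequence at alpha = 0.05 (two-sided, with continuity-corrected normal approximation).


Step 1: Compute median = 24; label A = above, B = below.
Labels in order: BAABBBABAA  (n_A = 5, n_B = 5)
Step 2: Count runs R = 6.
Step 3: Under H0 (random ordering), E[R] = 2*n_A*n_B/(n_A+n_B) + 1 = 2*5*5/10 + 1 = 6.0000.
        Var[R] = 2*n_A*n_B*(2*n_A*n_B - n_A - n_B) / ((n_A+n_B)^2 * (n_A+n_B-1)) = 2000/900 = 2.2222.
        SD[R] = 1.4907.
Step 4: R = E[R], so z = 0 with no continuity correction.
Step 5: Two-sided p-value via normal approximation = 2*(1 - Phi(|z|)) = 1.000000.
Step 6: alpha = 0.05. fail to reject H0.

R = 6, z = 0.0000, p = 1.000000, fail to reject H0.


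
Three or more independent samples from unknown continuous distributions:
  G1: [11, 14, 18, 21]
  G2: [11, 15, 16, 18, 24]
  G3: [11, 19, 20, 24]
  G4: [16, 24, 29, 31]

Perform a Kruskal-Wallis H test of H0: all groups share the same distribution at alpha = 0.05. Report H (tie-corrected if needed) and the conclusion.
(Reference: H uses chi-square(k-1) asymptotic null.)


Step 1: Combine all N = 17 observations and assign midranks.
sorted (value, group, rank): (11,G1,2), (11,G2,2), (11,G3,2), (14,G1,4), (15,G2,5), (16,G2,6.5), (16,G4,6.5), (18,G1,8.5), (18,G2,8.5), (19,G3,10), (20,G3,11), (21,G1,12), (24,G2,14), (24,G3,14), (24,G4,14), (29,G4,16), (31,G4,17)
Step 2: Sum ranks within each group.
R_1 = 26.5 (n_1 = 4)
R_2 = 36 (n_2 = 5)
R_3 = 37 (n_3 = 4)
R_4 = 53.5 (n_4 = 4)
Step 3: H = 12/(N(N+1)) * sum(R_i^2/n_i) - 3(N+1)
     = 12/(17*18) * (26.5^2/4 + 36^2/5 + 37^2/4 + 53.5^2/4) - 3*18
     = 0.039216 * 1492.58 - 54
     = 4.532353.
Step 4: Ties present; correction factor C = 1 - 60/(17^3 - 17) = 0.987745. Corrected H = 4.532353 / 0.987745 = 4.588586.
Step 5: Under H0, H ~ chi^2(3); p-value = 0.204523.
Step 6: alpha = 0.05. fail to reject H0.

H = 4.5886, df = 3, p = 0.204523, fail to reject H0.


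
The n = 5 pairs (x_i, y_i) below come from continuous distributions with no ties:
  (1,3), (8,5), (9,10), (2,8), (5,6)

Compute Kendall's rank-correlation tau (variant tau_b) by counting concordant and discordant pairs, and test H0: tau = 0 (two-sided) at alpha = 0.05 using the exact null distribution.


Step 1: Enumerate the 10 unordered pairs (i,j) with i<j and classify each by sign(x_j-x_i) * sign(y_j-y_i).
  (1,2):dx=+7,dy=+2->C; (1,3):dx=+8,dy=+7->C; (1,4):dx=+1,dy=+5->C; (1,5):dx=+4,dy=+3->C
  (2,3):dx=+1,dy=+5->C; (2,4):dx=-6,dy=+3->D; (2,5):dx=-3,dy=+1->D; (3,4):dx=-7,dy=-2->C
  (3,5):dx=-4,dy=-4->C; (4,5):dx=+3,dy=-2->D
Step 2: C = 7, D = 3, total pairs = 10.
Step 3: tau = (C - D)/(n(n-1)/2) = (7 - 3)/10 = 0.400000.
Step 4: Exact two-sided p-value (enumerate n! = 120 permutations of y under H0): p = 0.483333.
Step 5: alpha = 0.05. fail to reject H0.

tau_b = 0.4000 (C=7, D=3), p = 0.483333, fail to reject H0.


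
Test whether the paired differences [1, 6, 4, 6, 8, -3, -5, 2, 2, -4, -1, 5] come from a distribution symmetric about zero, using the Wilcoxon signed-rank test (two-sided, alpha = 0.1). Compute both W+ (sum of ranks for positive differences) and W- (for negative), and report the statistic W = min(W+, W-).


Step 1: Drop any zero differences (none here) and take |d_i|.
|d| = [1, 6, 4, 6, 8, 3, 5, 2, 2, 4, 1, 5]
Step 2: Midrank |d_i| (ties get averaged ranks).
ranks: |1|->1.5, |6|->10.5, |4|->6.5, |6|->10.5, |8|->12, |3|->5, |5|->8.5, |2|->3.5, |2|->3.5, |4|->6.5, |1|->1.5, |5|->8.5
Step 3: Attach original signs; sum ranks with positive sign and with negative sign.
W+ = 1.5 + 10.5 + 6.5 + 10.5 + 12 + 3.5 + 3.5 + 8.5 = 56.5
W- = 5 + 8.5 + 6.5 + 1.5 = 21.5
(Check: W+ + W- = 78 should equal n(n+1)/2 = 78.)
Step 4: Test statistic W = min(W+, W-) = 21.5.
Step 5: Ties in |d|, so use the tie-corrected normal approximation.
        E[W] = n(n+1)/4 = 12*13/4 = 39.
        Tie groups: |d|=1 (t=2), |d|=2 (t=2), |d|=4 (t=2), |d|=5 (t=2), |d|=6 (t=2); sum(t^3 - t) = 30.
        Var[W] = n(n+1)(2n+1)/24 - sum(t^3-t)/48 = 3900/24 - 30/48 = 161.875.
        z = (W - E[W]) / sqrt(Var[W]) = (21.5 - 39) / 12.7230 = -1.3755.
        Two-sided p = 2*Phi(z) = 0.168989.
Step 6: alpha = 0.1. fail to reject H0.

W+ = 56.5, W- = 21.5, W = min = 21.5, p = 0.168989, fail to reject H0.


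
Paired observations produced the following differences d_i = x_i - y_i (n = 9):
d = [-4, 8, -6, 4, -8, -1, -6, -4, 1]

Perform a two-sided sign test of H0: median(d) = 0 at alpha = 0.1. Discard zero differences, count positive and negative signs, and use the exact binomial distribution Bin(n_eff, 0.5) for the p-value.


Step 1: Discard zero differences. Original n = 9; n_eff = number of nonzero differences = 9.
Nonzero differences (with sign): -4, +8, -6, +4, -8, -1, -6, -4, +1
Step 2: Count signs: positive = 3, negative = 6.
Step 3: Under H0: P(positive) = 0.5, so the number of positives S ~ Bin(9, 0.5).
Step 4: Two-sided exact p-value = sum of Bin(9,0.5) probabilities at or below the observed probability = 0.507812.
Step 5: alpha = 0.1. fail to reject H0.

n_eff = 9, pos = 3, neg = 6, p = 0.507812, fail to reject H0.


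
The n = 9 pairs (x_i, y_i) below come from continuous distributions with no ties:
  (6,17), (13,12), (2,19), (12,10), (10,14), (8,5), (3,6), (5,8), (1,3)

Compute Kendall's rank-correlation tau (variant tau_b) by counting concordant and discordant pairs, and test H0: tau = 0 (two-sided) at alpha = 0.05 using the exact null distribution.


Step 1: Enumerate the 36 unordered pairs (i,j) with i<j and classify each by sign(x_j-x_i) * sign(y_j-y_i).
  (1,2):dx=+7,dy=-5->D; (1,3):dx=-4,dy=+2->D; (1,4):dx=+6,dy=-7->D; (1,5):dx=+4,dy=-3->D
  (1,6):dx=+2,dy=-12->D; (1,7):dx=-3,dy=-11->C; (1,8):dx=-1,dy=-9->C; (1,9):dx=-5,dy=-14->C
  (2,3):dx=-11,dy=+7->D; (2,4):dx=-1,dy=-2->C; (2,5):dx=-3,dy=+2->D; (2,6):dx=-5,dy=-7->C
  (2,7):dx=-10,dy=-6->C; (2,8):dx=-8,dy=-4->C; (2,9):dx=-12,dy=-9->C; (3,4):dx=+10,dy=-9->D
  (3,5):dx=+8,dy=-5->D; (3,6):dx=+6,dy=-14->D; (3,7):dx=+1,dy=-13->D; (3,8):dx=+3,dy=-11->D
  (3,9):dx=-1,dy=-16->C; (4,5):dx=-2,dy=+4->D; (4,6):dx=-4,dy=-5->C; (4,7):dx=-9,dy=-4->C
  (4,8):dx=-7,dy=-2->C; (4,9):dx=-11,dy=-7->C; (5,6):dx=-2,dy=-9->C; (5,7):dx=-7,dy=-8->C
  (5,8):dx=-5,dy=-6->C; (5,9):dx=-9,dy=-11->C; (6,7):dx=-5,dy=+1->D; (6,8):dx=-3,dy=+3->D
  (6,9):dx=-7,dy=-2->C; (7,8):dx=+2,dy=+2->C; (7,9):dx=-2,dy=-3->C; (8,9):dx=-4,dy=-5->C
Step 2: C = 21, D = 15, total pairs = 36.
Step 3: tau = (C - D)/(n(n-1)/2) = (21 - 15)/36 = 0.166667.
Step 4: Exact two-sided p-value (enumerate n! = 362880 permutations of y under H0): p = 0.612202.
Step 5: alpha = 0.05. fail to reject H0.

tau_b = 0.1667 (C=21, D=15), p = 0.612202, fail to reject H0.


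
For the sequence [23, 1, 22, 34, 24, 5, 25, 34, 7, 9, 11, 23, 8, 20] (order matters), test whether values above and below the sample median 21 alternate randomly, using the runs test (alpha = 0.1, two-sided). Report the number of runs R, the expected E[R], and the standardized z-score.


Step 1: Compute median = 21; label A = above, B = below.
Labels in order: ABAAABAABBBABB  (n_A = 7, n_B = 7)
Step 2: Count runs R = 8.
Step 3: Under H0 (random ordering), E[R] = 2*n_A*n_B/(n_A+n_B) + 1 = 2*7*7/14 + 1 = 8.0000.
        Var[R] = 2*n_A*n_B*(2*n_A*n_B - n_A - n_B) / ((n_A+n_B)^2 * (n_A+n_B-1)) = 8232/2548 = 3.2308.
        SD[R] = 1.7974.
Step 4: R = E[R], so z = 0 with no continuity correction.
Step 5: Two-sided p-value via normal approximation = 2*(1 - Phi(|z|)) = 1.000000.
Step 6: alpha = 0.1. fail to reject H0.

R = 8, z = 0.0000, p = 1.000000, fail to reject H0.


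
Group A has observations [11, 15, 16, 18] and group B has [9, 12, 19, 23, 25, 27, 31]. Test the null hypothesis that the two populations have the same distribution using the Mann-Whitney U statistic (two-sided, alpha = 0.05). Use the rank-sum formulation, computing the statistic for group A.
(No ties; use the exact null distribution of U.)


Step 1: Combine and sort all 11 observations; assign midranks.
sorted (value, group): (9,Y), (11,X), (12,Y), (15,X), (16,X), (18,X), (19,Y), (23,Y), (25,Y), (27,Y), (31,Y)
ranks: 9->1, 11->2, 12->3, 15->4, 16->5, 18->6, 19->7, 23->8, 25->9, 27->10, 31->11
Step 2: Rank sum for X: R1 = 2 + 4 + 5 + 6 = 17.
Step 3: U_X = R1 - n1(n1+1)/2 = 17 - 4*5/2 = 17 - 10 = 7.
       U_Y = n1*n2 - U_X = 28 - 7 = 21.
Step 4: No ties, so the exact null distribution of U (based on enumerating the C(11,4) = 330 equally likely rank assignments) gives the two-sided p-value.
Step 5: p-value = 0.230303; compare to alpha = 0.05. fail to reject H0.

U_X = 7, p = 0.230303, fail to reject H0 at alpha = 0.05.


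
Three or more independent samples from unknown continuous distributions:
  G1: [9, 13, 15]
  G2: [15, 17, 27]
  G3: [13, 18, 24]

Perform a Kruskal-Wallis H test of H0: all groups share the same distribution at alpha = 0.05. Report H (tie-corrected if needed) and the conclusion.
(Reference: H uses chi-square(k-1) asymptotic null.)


Step 1: Combine all N = 9 observations and assign midranks.
sorted (value, group, rank): (9,G1,1), (13,G1,2.5), (13,G3,2.5), (15,G1,4.5), (15,G2,4.5), (17,G2,6), (18,G3,7), (24,G3,8), (27,G2,9)
Step 2: Sum ranks within each group.
R_1 = 8 (n_1 = 3)
R_2 = 19.5 (n_2 = 3)
R_3 = 17.5 (n_3 = 3)
Step 3: H = 12/(N(N+1)) * sum(R_i^2/n_i) - 3(N+1)
     = 12/(9*10) * (8^2/3 + 19.5^2/3 + 17.5^2/3) - 3*10
     = 0.133333 * 250.167 - 30
     = 3.355556.
Step 4: Ties present; correction factor C = 1 - 12/(9^3 - 9) = 0.983333. Corrected H = 3.355556 / 0.983333 = 3.412429.
Step 5: Under H0, H ~ chi^2(2); p-value = 0.181552.
Step 6: alpha = 0.05. fail to reject H0.

H = 3.4124, df = 2, p = 0.181552, fail to reject H0.
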